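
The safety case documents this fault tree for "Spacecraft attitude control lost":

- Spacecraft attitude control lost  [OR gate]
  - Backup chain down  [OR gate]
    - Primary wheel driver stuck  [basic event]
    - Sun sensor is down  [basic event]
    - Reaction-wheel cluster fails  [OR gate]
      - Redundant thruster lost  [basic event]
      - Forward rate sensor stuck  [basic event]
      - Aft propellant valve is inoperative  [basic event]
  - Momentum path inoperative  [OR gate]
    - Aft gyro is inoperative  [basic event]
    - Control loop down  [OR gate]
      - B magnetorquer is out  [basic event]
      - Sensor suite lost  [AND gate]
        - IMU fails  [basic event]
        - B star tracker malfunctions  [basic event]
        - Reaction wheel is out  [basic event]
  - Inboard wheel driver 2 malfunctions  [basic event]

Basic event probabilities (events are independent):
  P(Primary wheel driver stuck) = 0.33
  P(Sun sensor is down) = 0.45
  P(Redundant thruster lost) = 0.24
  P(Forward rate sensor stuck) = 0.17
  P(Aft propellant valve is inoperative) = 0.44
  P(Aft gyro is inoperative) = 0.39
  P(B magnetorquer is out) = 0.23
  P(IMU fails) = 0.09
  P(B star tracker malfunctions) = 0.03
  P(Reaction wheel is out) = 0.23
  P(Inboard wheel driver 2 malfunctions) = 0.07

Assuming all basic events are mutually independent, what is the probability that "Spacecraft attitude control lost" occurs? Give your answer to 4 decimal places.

P(Reaction-wheel cluster fails) [OR] = 1 − (1−0.24) × (1−0.17) × (1−0.44) = 0.646752
P(Backup chain down) [OR] = 1 − (1−0.33) × (1−0.45) × (1−0.646752) = 0.869828
P(Sensor suite lost) [AND] = 0.09 × 0.03 × 0.23 = 0.000621
P(Control loop down) [OR] = 1 − (1−0.23) × (1−0.000621) = 0.230478
P(Momentum path inoperative) [OR] = 1 − (1−0.39) × (1−0.230478) = 0.530592
P(Spacecraft attitude control lost) [OR] = 1 − (1−0.869828) × (1−0.530592) × (1−0.07) = 0.943173
Rounded to 4 decimal places: P(Spacecraft attitude control lost) ≈ 0.9432.

0.9432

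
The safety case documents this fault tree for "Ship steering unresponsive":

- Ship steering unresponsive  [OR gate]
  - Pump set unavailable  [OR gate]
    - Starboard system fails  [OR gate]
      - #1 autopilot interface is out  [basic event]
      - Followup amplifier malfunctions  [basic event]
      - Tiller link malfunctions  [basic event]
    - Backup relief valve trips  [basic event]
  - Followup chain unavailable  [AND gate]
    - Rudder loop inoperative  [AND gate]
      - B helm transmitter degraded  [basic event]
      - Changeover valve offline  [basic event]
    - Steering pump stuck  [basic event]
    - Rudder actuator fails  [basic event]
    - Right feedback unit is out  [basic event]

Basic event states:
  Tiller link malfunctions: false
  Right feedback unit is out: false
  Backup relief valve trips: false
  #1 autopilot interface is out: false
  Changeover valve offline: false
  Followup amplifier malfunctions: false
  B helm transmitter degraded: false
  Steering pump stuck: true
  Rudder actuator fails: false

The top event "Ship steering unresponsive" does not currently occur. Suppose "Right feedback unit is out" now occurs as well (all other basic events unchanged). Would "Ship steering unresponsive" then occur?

Counterfactual: set "Right feedback unit is out" to occurred.
Starboard system fails [OR]: #1 autopilot interface is out=not, Followup amplifier malfunctions=not, Tiller link malfunctions=not → no input occurs → does not occur.
Pump set unavailable [OR]: Starboard system fails=not, Backup relief valve trips=not → no input occurs → does not occur.
Rudder loop inoperative [AND]: B helm transmitter degraded=not, Changeover valve offline=not → not all inputs occur → does not occur.
Followup chain unavailable [AND]: Rudder loop inoperative=not, Steering pump stuck=occurs, Rudder actuator fails=not, Right feedback unit is out=occurs → not all inputs occur → does not occur.
Ship steering unresponsive [OR]: Pump set unavailable=not, Followup chain unavailable=not → no input occurs → does not occur.

No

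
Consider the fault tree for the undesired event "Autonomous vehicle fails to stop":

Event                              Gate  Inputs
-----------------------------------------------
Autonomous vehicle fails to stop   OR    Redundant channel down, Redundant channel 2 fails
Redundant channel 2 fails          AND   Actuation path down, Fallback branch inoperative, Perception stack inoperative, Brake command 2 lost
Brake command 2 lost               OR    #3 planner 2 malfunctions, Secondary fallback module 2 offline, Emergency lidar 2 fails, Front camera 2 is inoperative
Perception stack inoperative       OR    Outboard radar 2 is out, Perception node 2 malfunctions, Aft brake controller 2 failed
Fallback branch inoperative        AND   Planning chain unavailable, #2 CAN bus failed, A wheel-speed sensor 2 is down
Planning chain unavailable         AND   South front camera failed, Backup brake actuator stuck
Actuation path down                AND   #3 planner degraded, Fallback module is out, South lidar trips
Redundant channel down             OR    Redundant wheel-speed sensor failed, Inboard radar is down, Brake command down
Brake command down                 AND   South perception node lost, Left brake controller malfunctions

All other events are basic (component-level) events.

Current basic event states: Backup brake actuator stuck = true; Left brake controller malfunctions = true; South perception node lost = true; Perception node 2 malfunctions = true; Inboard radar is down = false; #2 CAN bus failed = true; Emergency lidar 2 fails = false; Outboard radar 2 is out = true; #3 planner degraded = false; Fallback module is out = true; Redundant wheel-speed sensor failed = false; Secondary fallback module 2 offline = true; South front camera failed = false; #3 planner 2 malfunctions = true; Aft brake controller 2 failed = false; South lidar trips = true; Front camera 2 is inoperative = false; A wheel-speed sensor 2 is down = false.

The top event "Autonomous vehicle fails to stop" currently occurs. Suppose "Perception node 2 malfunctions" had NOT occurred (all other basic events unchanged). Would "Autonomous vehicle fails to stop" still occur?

Counterfactual: set "Perception node 2 malfunctions" to not occurred.
Brake command down [AND]: South perception node lost=occurs, Left brake controller malfunctions=occurs → all inputs occur → occurs.
Redundant channel down [OR]: Redundant wheel-speed sensor failed=not, Inboard radar is down=not, Brake command down=occurs → at least one input occurs → occurs.
Actuation path down [AND]: #3 planner degraded=not, Fallback module is out=occurs, South lidar trips=occurs → not all inputs occur → does not occur.
Planning chain unavailable [AND]: South front camera failed=not, Backup brake actuator stuck=occurs → not all inputs occur → does not occur.
Fallback branch inoperative [AND]: Planning chain unavailable=not, #2 CAN bus failed=occurs, A wheel-speed sensor 2 is down=not → not all inputs occur → does not occur.
Perception stack inoperative [OR]: Outboard radar 2 is out=occurs, Perception node 2 malfunctions=not, Aft brake controller 2 failed=not → at least one input occurs → occurs.
Brake command 2 lost [OR]: #3 planner 2 malfunctions=occurs, Secondary fallback module 2 offline=occurs, Emergency lidar 2 fails=not, Front camera 2 is inoperative=not → at least one input occurs → occurs.
Redundant channel 2 fails [AND]: Actuation path down=not, Fallback branch inoperative=not, Perception stack inoperative=occurs, Brake command 2 lost=occurs → not all inputs occur → does not occur.
Autonomous vehicle fails to stop [OR]: Redundant channel down=occurs, Redundant channel 2 fails=not → at least one input occurs → occurs.

Yes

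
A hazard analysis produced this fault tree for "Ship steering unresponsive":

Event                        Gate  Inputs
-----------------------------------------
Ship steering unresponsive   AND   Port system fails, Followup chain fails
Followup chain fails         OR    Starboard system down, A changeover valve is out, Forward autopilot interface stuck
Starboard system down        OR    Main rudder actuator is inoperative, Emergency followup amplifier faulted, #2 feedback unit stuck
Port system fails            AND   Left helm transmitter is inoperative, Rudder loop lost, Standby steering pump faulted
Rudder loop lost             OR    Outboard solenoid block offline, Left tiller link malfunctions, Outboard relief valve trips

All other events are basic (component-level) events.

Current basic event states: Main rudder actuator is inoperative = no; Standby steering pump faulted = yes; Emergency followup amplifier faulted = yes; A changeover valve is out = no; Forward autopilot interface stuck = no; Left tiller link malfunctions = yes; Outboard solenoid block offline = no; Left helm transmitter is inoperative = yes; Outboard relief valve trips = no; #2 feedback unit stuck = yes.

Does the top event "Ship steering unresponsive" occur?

Rudder loop lost [OR]: Outboard solenoid block offline=not, Left tiller link malfunctions=occurs, Outboard relief valve trips=not → at least one input occurs → occurs.
Port system fails [AND]: Left helm transmitter is inoperative=occurs, Rudder loop lost=occurs, Standby steering pump faulted=occurs → all inputs occur → occurs.
Starboard system down [OR]: Main rudder actuator is inoperative=not, Emergency followup amplifier faulted=occurs, #2 feedback unit stuck=occurs → at least one input occurs → occurs.
Followup chain fails [OR]: Starboard system down=occurs, A changeover valve is out=not, Forward autopilot interface stuck=not → at least one input occurs → occurs.
Ship steering unresponsive [AND]: Port system fails=occurs, Followup chain fails=occurs → all inputs occur → occurs.

Yes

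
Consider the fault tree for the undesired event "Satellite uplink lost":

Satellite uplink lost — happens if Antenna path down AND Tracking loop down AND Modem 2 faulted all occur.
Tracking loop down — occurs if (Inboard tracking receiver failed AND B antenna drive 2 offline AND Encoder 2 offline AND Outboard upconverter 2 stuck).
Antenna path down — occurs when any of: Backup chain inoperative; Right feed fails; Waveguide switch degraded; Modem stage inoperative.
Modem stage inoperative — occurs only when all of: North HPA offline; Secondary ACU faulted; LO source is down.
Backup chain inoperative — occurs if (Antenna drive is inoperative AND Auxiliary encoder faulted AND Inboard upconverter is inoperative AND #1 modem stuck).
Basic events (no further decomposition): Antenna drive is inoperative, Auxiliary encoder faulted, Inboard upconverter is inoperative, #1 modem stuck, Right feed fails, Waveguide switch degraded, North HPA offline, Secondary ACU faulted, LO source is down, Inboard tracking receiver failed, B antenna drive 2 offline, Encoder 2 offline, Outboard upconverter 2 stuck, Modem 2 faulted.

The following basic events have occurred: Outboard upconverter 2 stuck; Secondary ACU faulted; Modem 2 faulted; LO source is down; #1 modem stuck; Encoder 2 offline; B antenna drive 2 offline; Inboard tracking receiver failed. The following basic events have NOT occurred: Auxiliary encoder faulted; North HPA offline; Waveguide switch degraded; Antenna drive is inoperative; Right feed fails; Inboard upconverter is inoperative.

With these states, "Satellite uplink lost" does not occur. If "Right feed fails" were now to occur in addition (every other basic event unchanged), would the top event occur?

Counterfactual: set "Right feed fails" to occurred.
Backup chain inoperative [AND]: Antenna drive is inoperative=not, Auxiliary encoder faulted=not, Inboard upconverter is inoperative=not, #1 modem stuck=occurs → not all inputs occur → does not occur.
Modem stage inoperative [AND]: North HPA offline=not, Secondary ACU faulted=occurs, LO source is down=occurs → not all inputs occur → does not occur.
Antenna path down [OR]: Backup chain inoperative=not, Right feed fails=occurs, Waveguide switch degraded=not, Modem stage inoperative=not → at least one input occurs → occurs.
Tracking loop down [AND]: Inboard tracking receiver failed=occurs, B antenna drive 2 offline=occurs, Encoder 2 offline=occurs, Outboard upconverter 2 stuck=occurs → all inputs occur → occurs.
Satellite uplink lost [AND]: Antenna path down=occurs, Tracking loop down=occurs, Modem 2 faulted=occurs → all inputs occur → occurs.

Yes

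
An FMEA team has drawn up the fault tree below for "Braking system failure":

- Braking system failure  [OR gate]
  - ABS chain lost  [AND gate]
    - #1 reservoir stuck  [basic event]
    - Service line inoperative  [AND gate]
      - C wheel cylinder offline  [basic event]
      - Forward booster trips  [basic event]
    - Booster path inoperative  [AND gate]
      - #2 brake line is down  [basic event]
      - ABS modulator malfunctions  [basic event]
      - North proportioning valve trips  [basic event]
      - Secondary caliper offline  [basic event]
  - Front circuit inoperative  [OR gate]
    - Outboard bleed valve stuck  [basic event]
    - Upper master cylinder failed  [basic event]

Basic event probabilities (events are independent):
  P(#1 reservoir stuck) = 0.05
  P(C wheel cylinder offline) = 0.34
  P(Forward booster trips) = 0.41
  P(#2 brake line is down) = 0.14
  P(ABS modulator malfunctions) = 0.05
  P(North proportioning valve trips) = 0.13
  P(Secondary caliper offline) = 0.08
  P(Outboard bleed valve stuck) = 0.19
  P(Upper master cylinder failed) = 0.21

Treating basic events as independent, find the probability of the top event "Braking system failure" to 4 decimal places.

P(Service line inoperative) [AND] = 0.34 × 0.41 = 0.139400
P(Booster path inoperative) [AND] = 0.14 × 0.05 × 0.13 × 0.08 = 0.000073
P(ABS chain lost) [AND] = 0.05 × 0.139400 × 0.000073 = 0.000001
P(Front circuit inoperative) [OR] = 1 − (1−0.19) × (1−0.21) = 0.360100
P(Braking system failure) [OR] = 1 − (1−0.000001) × (1−0.360100) = 0.360101
Rounded to 4 decimal places: P(Braking system failure) ≈ 0.3601.

0.3601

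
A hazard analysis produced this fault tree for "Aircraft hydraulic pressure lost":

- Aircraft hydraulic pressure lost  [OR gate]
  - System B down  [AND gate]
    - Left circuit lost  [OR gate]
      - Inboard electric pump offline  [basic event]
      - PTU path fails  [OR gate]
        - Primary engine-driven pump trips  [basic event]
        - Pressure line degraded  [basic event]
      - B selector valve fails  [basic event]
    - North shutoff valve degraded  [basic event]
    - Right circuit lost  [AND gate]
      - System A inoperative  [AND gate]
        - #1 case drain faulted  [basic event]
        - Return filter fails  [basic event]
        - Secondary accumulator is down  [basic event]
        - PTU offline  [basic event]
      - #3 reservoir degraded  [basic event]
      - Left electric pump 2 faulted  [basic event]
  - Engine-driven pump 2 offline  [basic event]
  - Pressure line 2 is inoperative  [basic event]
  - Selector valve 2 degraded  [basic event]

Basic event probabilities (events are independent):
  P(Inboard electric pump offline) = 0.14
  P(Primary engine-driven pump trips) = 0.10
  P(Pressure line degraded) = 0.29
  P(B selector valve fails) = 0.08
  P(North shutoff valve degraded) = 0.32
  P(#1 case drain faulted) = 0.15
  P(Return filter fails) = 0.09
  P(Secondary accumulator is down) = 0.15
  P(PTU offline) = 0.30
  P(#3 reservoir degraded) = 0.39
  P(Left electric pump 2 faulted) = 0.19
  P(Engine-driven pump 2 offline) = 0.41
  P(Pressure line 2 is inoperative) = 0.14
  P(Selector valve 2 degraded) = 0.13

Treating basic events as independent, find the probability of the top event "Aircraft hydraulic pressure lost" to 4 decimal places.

0.5586

P(PTU path fails) [OR] = 1 − (1−0.10) × (1−0.29) = 0.361000
P(Left circuit lost) [OR] = 1 − (1−0.14) × (1−0.361000) × (1−0.08) = 0.494423
P(System A inoperative) [AND] = 0.15 × 0.09 × 0.15 × 0.30 = 0.000608
P(Right circuit lost) [AND] = 0.000608 × 0.39 × 0.19 = 0.000045
P(System B down) [AND] = 0.494423 × 0.32 × 0.000045 = 0.000007
P(Aircraft hydraulic pressure lost) [OR] = 1 − (1−0.000007) × (1−0.41) × (1−0.14) × (1−0.13) = 0.558565
Rounded to 4 decimal places: P(Aircraft hydraulic pressure lost) ≈ 0.5586.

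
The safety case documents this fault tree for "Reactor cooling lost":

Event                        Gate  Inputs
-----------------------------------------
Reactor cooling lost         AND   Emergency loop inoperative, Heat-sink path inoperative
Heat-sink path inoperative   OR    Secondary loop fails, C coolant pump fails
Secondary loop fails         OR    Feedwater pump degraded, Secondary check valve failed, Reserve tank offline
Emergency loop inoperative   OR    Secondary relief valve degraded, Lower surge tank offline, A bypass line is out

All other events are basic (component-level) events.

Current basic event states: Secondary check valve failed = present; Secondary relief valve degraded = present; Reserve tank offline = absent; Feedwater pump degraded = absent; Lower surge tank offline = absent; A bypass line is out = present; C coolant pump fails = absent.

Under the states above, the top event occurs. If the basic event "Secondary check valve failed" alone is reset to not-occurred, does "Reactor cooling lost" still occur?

Counterfactual: set "Secondary check valve failed" to not occurred.
Emergency loop inoperative [OR]: Secondary relief valve degraded=occurs, Lower surge tank offline=not, A bypass line is out=occurs → at least one input occurs → occurs.
Secondary loop fails [OR]: Feedwater pump degraded=not, Secondary check valve failed=not, Reserve tank offline=not → no input occurs → does not occur.
Heat-sink path inoperative [OR]: Secondary loop fails=not, C coolant pump fails=not → no input occurs → does not occur.
Reactor cooling lost [AND]: Emergency loop inoperative=occurs, Heat-sink path inoperative=not → not all inputs occur → does not occur.

No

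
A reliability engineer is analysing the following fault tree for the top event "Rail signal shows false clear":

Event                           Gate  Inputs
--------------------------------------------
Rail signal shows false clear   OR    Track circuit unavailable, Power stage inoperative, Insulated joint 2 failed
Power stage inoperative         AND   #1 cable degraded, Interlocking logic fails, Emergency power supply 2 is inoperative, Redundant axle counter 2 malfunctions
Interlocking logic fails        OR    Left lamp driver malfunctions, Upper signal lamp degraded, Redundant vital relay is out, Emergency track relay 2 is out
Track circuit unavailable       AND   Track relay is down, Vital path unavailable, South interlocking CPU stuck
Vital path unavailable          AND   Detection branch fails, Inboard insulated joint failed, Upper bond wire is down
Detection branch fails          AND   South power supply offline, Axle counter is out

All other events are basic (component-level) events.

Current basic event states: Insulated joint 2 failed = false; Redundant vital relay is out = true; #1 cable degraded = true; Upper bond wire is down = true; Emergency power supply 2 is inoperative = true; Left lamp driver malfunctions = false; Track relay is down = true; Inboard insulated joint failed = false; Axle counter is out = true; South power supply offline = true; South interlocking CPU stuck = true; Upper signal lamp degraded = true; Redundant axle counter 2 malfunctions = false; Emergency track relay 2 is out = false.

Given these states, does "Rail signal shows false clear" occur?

Detection branch fails [AND]: South power supply offline=occurs, Axle counter is out=occurs → all inputs occur → occurs.
Vital path unavailable [AND]: Detection branch fails=occurs, Inboard insulated joint failed=not, Upper bond wire is down=occurs → not all inputs occur → does not occur.
Track circuit unavailable [AND]: Track relay is down=occurs, Vital path unavailable=not, South interlocking CPU stuck=occurs → not all inputs occur → does not occur.
Interlocking logic fails [OR]: Left lamp driver malfunctions=not, Upper signal lamp degraded=occurs, Redundant vital relay is out=occurs, Emergency track relay 2 is out=not → at least one input occurs → occurs.
Power stage inoperative [AND]: #1 cable degraded=occurs, Interlocking logic fails=occurs, Emergency power supply 2 is inoperative=occurs, Redundant axle counter 2 malfunctions=not → not all inputs occur → does not occur.
Rail signal shows false clear [OR]: Track circuit unavailable=not, Power stage inoperative=not, Insulated joint 2 failed=not → no input occurs → does not occur.

No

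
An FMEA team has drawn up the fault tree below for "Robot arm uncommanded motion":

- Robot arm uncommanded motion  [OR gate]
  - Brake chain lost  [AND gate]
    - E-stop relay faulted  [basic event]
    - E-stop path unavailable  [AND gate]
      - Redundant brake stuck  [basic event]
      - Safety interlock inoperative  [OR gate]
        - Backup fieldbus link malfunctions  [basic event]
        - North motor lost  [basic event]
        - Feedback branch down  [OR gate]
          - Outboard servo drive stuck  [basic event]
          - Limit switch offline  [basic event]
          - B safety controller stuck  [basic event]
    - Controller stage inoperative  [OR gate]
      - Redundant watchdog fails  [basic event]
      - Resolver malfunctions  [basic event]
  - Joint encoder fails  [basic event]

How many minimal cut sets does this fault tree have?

Feedback branch down [OR]: union of children's cut sets → 3 cut set(s).
Safety interlock inoperative [OR]: union of children's cut sets → 5 cut set(s).
E-stop path unavailable [AND]: one cut set from each child combined → 1 × 5 = 5 cut set(s).
Controller stage inoperative [OR]: union of children's cut sets → 2 cut set(s).
Brake chain lost [AND]: one cut set from each child combined → 1 × 5 × 2 = 10 cut set(s).
Robot arm uncommanded motion [OR]: union of children's cut sets → 11 cut set(s).

11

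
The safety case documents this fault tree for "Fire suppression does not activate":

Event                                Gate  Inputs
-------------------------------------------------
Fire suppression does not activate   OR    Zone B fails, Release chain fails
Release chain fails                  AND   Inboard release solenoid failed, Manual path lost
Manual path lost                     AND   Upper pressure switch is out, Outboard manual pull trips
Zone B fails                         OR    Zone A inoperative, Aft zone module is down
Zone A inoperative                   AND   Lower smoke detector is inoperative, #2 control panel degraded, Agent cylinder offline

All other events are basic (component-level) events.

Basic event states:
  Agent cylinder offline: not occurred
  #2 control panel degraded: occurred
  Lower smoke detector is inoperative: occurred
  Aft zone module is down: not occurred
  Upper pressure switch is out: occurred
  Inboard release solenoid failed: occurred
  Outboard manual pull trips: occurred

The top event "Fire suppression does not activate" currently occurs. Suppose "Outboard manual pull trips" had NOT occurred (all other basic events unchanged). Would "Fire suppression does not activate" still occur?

No

Counterfactual: set "Outboard manual pull trips" to not occurred.
Zone A inoperative [AND]: Lower smoke detector is inoperative=occurs, #2 control panel degraded=occurs, Agent cylinder offline=not → not all inputs occur → does not occur.
Zone B fails [OR]: Zone A inoperative=not, Aft zone module is down=not → no input occurs → does not occur.
Manual path lost [AND]: Upper pressure switch is out=occurs, Outboard manual pull trips=not → not all inputs occur → does not occur.
Release chain fails [AND]: Inboard release solenoid failed=occurs, Manual path lost=not → not all inputs occur → does not occur.
Fire suppression does not activate [OR]: Zone B fails=not, Release chain fails=not → no input occurs → does not occur.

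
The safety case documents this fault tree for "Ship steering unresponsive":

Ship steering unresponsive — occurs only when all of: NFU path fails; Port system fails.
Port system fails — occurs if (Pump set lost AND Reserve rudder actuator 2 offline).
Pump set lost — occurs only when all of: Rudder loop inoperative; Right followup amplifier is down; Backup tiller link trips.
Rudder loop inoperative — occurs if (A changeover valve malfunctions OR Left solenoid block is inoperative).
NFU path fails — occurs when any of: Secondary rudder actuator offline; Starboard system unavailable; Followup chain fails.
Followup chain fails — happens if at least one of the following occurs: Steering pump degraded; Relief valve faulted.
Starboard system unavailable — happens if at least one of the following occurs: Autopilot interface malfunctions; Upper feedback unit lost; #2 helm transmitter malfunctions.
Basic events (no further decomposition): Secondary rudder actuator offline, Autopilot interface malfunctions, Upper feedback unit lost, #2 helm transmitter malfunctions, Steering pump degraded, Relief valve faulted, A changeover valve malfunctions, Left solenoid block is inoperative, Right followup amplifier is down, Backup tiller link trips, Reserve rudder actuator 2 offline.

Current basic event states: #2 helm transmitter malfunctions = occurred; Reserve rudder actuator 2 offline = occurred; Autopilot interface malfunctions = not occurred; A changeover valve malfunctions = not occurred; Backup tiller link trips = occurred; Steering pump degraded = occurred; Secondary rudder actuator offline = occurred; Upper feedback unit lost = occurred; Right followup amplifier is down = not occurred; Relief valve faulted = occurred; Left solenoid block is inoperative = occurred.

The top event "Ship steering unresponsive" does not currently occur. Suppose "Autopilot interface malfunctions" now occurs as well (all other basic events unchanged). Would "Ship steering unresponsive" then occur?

Counterfactual: set "Autopilot interface malfunctions" to occurred.
Starboard system unavailable [OR]: Autopilot interface malfunctions=occurs, Upper feedback unit lost=occurs, #2 helm transmitter malfunctions=occurs → at least one input occurs → occurs.
Followup chain fails [OR]: Steering pump degraded=occurs, Relief valve faulted=occurs → at least one input occurs → occurs.
NFU path fails [OR]: Secondary rudder actuator offline=occurs, Starboard system unavailable=occurs, Followup chain fails=occurs → at least one input occurs → occurs.
Rudder loop inoperative [OR]: A changeover valve malfunctions=not, Left solenoid block is inoperative=occurs → at least one input occurs → occurs.
Pump set lost [AND]: Rudder loop inoperative=occurs, Right followup amplifier is down=not, Backup tiller link trips=occurs → not all inputs occur → does not occur.
Port system fails [AND]: Pump set lost=not, Reserve rudder actuator 2 offline=occurs → not all inputs occur → does not occur.
Ship steering unresponsive [AND]: NFU path fails=occurs, Port system fails=not → not all inputs occur → does not occur.

No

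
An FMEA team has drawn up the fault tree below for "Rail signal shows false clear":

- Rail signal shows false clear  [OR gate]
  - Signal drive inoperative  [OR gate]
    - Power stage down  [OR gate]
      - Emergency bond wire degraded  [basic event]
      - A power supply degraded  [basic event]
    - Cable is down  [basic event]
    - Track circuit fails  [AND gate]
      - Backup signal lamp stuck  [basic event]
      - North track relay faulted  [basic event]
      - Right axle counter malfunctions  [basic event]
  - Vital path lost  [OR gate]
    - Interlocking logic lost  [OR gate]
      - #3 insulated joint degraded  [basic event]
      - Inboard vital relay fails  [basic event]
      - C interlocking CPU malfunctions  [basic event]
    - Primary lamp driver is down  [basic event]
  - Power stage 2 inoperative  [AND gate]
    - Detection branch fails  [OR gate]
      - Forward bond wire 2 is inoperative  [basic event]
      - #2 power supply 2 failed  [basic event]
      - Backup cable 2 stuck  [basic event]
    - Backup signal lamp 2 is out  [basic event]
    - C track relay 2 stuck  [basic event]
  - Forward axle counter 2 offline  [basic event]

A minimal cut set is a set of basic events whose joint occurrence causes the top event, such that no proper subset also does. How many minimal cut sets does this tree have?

12

Power stage down [OR]: union of children's cut sets → 2 cut set(s).
Track circuit fails [AND]: one cut set from each child combined → 1 × 1 × 1 = 1 cut set(s).
Signal drive inoperative [OR]: union of children's cut sets → 4 cut set(s).
Interlocking logic lost [OR]: union of children's cut sets → 3 cut set(s).
Vital path lost [OR]: union of children's cut sets → 4 cut set(s).
Detection branch fails [OR]: union of children's cut sets → 3 cut set(s).
Power stage 2 inoperative [AND]: one cut set from each child combined → 3 × 1 × 1 = 3 cut set(s).
Rail signal shows false clear [OR]: union of children's cut sets → 12 cut set(s).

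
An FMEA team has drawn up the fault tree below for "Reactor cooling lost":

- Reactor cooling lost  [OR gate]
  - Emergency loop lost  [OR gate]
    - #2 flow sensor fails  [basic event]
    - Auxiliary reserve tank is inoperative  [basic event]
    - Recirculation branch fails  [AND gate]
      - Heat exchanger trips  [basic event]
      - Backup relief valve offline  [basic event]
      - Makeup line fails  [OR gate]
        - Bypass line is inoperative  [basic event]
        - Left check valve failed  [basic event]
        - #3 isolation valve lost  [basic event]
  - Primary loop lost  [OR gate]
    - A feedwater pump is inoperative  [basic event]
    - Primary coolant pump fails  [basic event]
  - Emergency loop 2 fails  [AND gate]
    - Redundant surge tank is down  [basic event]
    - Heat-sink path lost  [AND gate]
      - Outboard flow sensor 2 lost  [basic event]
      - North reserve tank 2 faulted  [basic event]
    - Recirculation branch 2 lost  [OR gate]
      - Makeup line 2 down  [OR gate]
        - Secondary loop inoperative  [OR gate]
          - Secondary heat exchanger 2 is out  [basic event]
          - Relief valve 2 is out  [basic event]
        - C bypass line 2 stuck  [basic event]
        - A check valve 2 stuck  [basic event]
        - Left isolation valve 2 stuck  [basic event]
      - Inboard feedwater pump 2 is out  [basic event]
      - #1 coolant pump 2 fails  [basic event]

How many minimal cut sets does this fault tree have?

Makeup line fails [OR]: union of children's cut sets → 3 cut set(s).
Recirculation branch fails [AND]: one cut set from each child combined → 1 × 1 × 3 = 3 cut set(s).
Emergency loop lost [OR]: union of children's cut sets → 5 cut set(s).
Primary loop lost [OR]: union of children's cut sets → 2 cut set(s).
Heat-sink path lost [AND]: one cut set from each child combined → 1 × 1 = 1 cut set(s).
Secondary loop inoperative [OR]: union of children's cut sets → 2 cut set(s).
Makeup line 2 down [OR]: union of children's cut sets → 5 cut set(s).
Recirculation branch 2 lost [OR]: union of children's cut sets → 7 cut set(s).
Emergency loop 2 fails [AND]: one cut set from each child combined → 1 × 1 × 7 = 7 cut set(s).
Reactor cooling lost [OR]: union of children's cut sets → 14 cut set(s).

14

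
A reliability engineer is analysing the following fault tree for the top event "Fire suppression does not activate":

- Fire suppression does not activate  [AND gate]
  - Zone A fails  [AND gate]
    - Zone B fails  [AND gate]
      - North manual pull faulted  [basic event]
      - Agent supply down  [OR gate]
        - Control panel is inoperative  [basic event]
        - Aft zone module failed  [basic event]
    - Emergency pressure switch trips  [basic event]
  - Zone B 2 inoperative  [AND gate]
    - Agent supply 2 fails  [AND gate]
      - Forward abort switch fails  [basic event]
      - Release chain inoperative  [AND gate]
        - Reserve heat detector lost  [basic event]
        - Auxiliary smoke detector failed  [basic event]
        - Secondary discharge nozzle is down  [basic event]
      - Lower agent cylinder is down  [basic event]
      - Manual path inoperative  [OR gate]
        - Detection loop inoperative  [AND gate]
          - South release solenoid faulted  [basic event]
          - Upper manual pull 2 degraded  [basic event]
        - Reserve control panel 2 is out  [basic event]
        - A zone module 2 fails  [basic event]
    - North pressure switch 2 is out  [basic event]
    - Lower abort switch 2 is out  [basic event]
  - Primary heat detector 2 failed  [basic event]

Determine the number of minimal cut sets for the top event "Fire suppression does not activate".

6

Agent supply down [OR]: union of children's cut sets → 2 cut set(s).
Zone B fails [AND]: one cut set from each child combined → 1 × 2 = 2 cut set(s).
Zone A fails [AND]: one cut set from each child combined → 2 × 1 = 2 cut set(s).
Release chain inoperative [AND]: one cut set from each child combined → 1 × 1 × 1 = 1 cut set(s).
Detection loop inoperative [AND]: one cut set from each child combined → 1 × 1 = 1 cut set(s).
Manual path inoperative [OR]: union of children's cut sets → 3 cut set(s).
Agent supply 2 fails [AND]: one cut set from each child combined → 1 × 1 × 1 × 3 = 3 cut set(s).
Zone B 2 inoperative [AND]: one cut set from each child combined → 3 × 1 × 1 = 3 cut set(s).
Fire suppression does not activate [AND]: one cut set from each child combined → 2 × 3 × 1 = 6 cut set(s).
Minimal cut sets: {Auxiliary smoke detector failed, Control panel is inoperative, Emergency pressure switch trips, Forward abort switch fails, Lower abort switch 2 is out, Lower agent cylinder is down, North manual pull faulted, North pressure switch 2 is out, Primary heat detector 2 failed, Reserve heat detector lost, Secondary discharge nozzle is down, South release solenoid faulted, Upper manual pull 2 degraded}; {Auxiliary smoke detector failed, Control panel is inoperative, Emergency pressure switch trips, Forward abort switch fails, Lower abort switch 2 is out, Lower agent cylinder is down, North manual pull faulted, North pressure switch 2 is out, Primary heat detector 2 failed, Reserve control panel 2 is out, Reserve heat detector lost, Secondary discharge nozzle is down}; {A zone module 2 fails, Auxiliary smoke detector failed, Control panel is inoperative, Emergency pressure switch trips, Forward abort switch fails, Lower abort switch 2 is out, Lower agent cylinder is down, North manual pull faulted, North pressure switch 2 is out, Primary heat detector 2 failed, Reserve heat detector lost, Secondary discharge nozzle is down}; {Aft zone module failed, Auxiliary smoke detector failed, Emergency pressure switch trips, Forward abort switch fails, Lower abort switch 2 is out, Lower agent cylinder is down, North manual pull faulted, North pressure switch 2 is out, Primary heat detector 2 failed, Reserve heat detector lost, Secondary discharge nozzle is down, South release solenoid faulted, Upper manual pull 2 degraded}; {Aft zone module failed, Auxiliary smoke detector failed, Emergency pressure switch trips, Forward abort switch fails, Lower abort switch 2 is out, Lower agent cylinder is down, North manual pull faulted, North pressure switch 2 is out, Primary heat detector 2 failed, Reserve control panel 2 is out, Reserve heat detector lost, Secondary discharge nozzle is down}; {A zone module 2 fails, Aft zone module failed, Auxiliary smoke detector failed, Emergency pressure switch trips, Forward abort switch fails, Lower abort switch 2 is out, Lower agent cylinder is down, North manual pull faulted, North pressure switch 2 is out, Primary heat detector 2 failed, Reserve heat detector lost, Secondary discharge nozzle is down}.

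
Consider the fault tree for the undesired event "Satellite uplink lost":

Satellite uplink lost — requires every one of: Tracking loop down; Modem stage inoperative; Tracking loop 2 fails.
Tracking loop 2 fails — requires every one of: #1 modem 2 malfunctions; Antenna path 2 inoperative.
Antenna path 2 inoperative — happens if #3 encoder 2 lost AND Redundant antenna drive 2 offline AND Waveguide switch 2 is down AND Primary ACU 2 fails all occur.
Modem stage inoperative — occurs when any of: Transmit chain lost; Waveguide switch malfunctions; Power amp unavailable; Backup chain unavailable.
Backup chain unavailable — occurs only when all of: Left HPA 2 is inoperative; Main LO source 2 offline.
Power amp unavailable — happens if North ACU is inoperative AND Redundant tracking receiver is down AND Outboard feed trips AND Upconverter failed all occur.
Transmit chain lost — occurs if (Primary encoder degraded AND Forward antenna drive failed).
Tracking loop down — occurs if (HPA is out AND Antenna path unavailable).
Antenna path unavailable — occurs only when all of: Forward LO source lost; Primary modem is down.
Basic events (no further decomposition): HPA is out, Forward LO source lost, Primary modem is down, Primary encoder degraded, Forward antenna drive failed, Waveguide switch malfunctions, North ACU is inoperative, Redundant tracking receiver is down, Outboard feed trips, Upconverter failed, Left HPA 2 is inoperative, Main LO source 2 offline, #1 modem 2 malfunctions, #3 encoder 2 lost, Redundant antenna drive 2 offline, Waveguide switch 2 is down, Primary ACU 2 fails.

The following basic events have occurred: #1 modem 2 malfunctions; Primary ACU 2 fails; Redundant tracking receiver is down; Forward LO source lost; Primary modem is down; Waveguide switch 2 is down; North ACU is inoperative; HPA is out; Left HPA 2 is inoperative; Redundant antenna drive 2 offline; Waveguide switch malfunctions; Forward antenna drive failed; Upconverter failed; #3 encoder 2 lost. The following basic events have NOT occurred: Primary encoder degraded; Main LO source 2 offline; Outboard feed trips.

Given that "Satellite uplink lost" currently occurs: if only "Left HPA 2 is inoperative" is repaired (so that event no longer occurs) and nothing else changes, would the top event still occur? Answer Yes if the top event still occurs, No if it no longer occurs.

Yes

Counterfactual: set "Left HPA 2 is inoperative" to not occurred.
Antenna path unavailable [AND]: Forward LO source lost=occurs, Primary modem is down=occurs → all inputs occur → occurs.
Tracking loop down [AND]: HPA is out=occurs, Antenna path unavailable=occurs → all inputs occur → occurs.
Transmit chain lost [AND]: Primary encoder degraded=not, Forward antenna drive failed=occurs → not all inputs occur → does not occur.
Power amp unavailable [AND]: North ACU is inoperative=occurs, Redundant tracking receiver is down=occurs, Outboard feed trips=not, Upconverter failed=occurs → not all inputs occur → does not occur.
Backup chain unavailable [AND]: Left HPA 2 is inoperative=not, Main LO source 2 offline=not → not all inputs occur → does not occur.
Modem stage inoperative [OR]: Transmit chain lost=not, Waveguide switch malfunctions=occurs, Power amp unavailable=not, Backup chain unavailable=not → at least one input occurs → occurs.
Antenna path 2 inoperative [AND]: #3 encoder 2 lost=occurs, Redundant antenna drive 2 offline=occurs, Waveguide switch 2 is down=occurs, Primary ACU 2 fails=occurs → all inputs occur → occurs.
Tracking loop 2 fails [AND]: #1 modem 2 malfunctions=occurs, Antenna path 2 inoperative=occurs → all inputs occur → occurs.
Satellite uplink lost [AND]: Tracking loop down=occurs, Modem stage inoperative=occurs, Tracking loop 2 fails=occurs → all inputs occur → occurs.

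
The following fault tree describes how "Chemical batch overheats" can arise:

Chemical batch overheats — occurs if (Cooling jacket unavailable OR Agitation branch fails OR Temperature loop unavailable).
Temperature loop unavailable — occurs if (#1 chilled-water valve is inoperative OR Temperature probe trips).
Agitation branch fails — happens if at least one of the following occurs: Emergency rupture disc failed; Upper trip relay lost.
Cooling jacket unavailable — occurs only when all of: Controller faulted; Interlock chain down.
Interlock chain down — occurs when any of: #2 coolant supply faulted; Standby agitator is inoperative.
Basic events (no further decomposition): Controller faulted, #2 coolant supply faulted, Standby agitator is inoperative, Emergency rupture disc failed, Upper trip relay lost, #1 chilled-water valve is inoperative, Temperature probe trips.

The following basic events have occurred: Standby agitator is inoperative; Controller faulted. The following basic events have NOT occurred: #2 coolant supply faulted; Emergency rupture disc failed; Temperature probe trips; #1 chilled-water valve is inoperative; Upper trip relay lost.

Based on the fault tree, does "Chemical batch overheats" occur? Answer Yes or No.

Interlock chain down [OR]: #2 coolant supply faulted=not, Standby agitator is inoperative=occurs → at least one input occurs → occurs.
Cooling jacket unavailable [AND]: Controller faulted=occurs, Interlock chain down=occurs → all inputs occur → occurs.
Agitation branch fails [OR]: Emergency rupture disc failed=not, Upper trip relay lost=not → no input occurs → does not occur.
Temperature loop unavailable [OR]: #1 chilled-water valve is inoperative=not, Temperature probe trips=not → no input occurs → does not occur.
Chemical batch overheats [OR]: Cooling jacket unavailable=occurs, Agitation branch fails=not, Temperature loop unavailable=not → at least one input occurs → occurs.

Yes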